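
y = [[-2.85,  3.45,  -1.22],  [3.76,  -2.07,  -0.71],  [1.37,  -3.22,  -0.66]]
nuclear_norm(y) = 10.24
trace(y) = -5.58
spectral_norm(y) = 6.89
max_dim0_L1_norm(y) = 8.74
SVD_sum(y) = [[-3.08, 3.25, -0.04], [2.81, -2.96, 0.03], [2.25, -2.38, 0.03]] + [[0.51, 0.48, -0.32], [0.99, 0.93, -0.62], [-0.55, -0.51, 0.34]] + [[-0.28, -0.28, -0.87],[-0.04, -0.04, -0.12],[-0.33, -0.33, -1.03]]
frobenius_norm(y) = 7.29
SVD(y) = [[-0.65, -0.41, 0.64], [0.59, -0.80, 0.09], [0.48, 0.44, 0.76]] @ diag([6.88548307206448, 1.8734124700568835, 1.4836942344529276]) @ [[0.69, -0.73, 0.01], [-0.66, -0.62, 0.41], [-0.29, -0.29, -0.91]]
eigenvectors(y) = [[0.53,-0.21,-0.59], [-0.65,-0.39,-0.64], [-0.55,-0.90,0.49]]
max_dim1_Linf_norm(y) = 3.76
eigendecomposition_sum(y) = [[-3.09, 2.54, -0.38], [3.74, -3.08, 0.47], [3.18, -2.62, 0.40]] + [[-0.31, 0.03, -0.34], [-0.58, 0.06, -0.63], [-1.36, 0.13, -1.47]] + [[0.55, 0.88, -0.5], [0.60, 0.96, -0.55], [-0.45, -0.73, 0.42]]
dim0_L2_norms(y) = [4.91, 5.15, 1.56]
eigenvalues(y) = [-5.77, -1.73, 1.92]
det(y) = 19.14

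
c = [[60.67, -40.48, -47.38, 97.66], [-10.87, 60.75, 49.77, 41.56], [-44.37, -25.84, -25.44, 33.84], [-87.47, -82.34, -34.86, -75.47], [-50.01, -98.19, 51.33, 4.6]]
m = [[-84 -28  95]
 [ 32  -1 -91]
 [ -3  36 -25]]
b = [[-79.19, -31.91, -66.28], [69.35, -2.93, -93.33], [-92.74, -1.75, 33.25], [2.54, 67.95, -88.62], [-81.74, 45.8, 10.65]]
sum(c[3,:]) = -280.14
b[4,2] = 10.65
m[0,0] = -84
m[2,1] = 36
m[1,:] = [32, -1, -91]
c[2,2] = -25.44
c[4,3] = 4.6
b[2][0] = -92.74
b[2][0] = -92.74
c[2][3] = 33.84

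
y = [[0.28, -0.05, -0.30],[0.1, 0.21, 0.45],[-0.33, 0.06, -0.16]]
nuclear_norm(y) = 1.16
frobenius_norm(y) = 0.75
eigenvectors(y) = [[0.29, -0.78, 0.27], [-0.63, 0.45, 0.96], [0.72, 0.44, -0.09]]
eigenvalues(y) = [-0.35, 0.48, 0.2]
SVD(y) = [[0.48, 0.66, 0.58], [-0.84, 0.15, 0.52], [0.26, -0.74, 0.62]] @ diag([0.593115080397682, 0.44526861564422127, 0.12470108791478114]) @ [[-0.06, -0.31, -0.95], [0.99, -0.10, -0.03], [0.09, 0.94, -0.32]]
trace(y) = 0.33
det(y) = -0.03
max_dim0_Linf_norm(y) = 0.45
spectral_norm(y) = 0.59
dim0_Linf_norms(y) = [0.33, 0.21, 0.45]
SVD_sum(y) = [[-0.02, -0.09, -0.27], [0.03, 0.16, 0.47], [-0.01, -0.05, -0.14]] + [[0.29, -0.03, -0.01],  [0.06, -0.01, -0.0],  [-0.33, 0.03, 0.01]] + [[0.01, 0.07, -0.02],[0.01, 0.06, -0.02],[0.01, 0.07, -0.02]]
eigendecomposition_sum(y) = [[-0.06, 0.01, -0.11], [0.13, -0.01, 0.24], [-0.15, 0.02, -0.27]] + [[0.3,  -0.10,  -0.21], [-0.17,  0.06,  0.12], [-0.17,  0.06,  0.12]] + [[0.04,0.05,0.02], [0.14,0.16,0.09], [-0.01,-0.01,-0.01]]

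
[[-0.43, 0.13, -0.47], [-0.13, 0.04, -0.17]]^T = [[-0.43, -0.13],  [0.13, 0.04],  [-0.47, -0.17]]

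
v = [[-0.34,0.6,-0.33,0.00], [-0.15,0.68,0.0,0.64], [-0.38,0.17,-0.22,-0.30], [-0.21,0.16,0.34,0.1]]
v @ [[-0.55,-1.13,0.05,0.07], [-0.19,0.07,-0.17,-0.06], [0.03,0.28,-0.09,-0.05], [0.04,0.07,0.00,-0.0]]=[[0.06, 0.33, -0.09, -0.04], [-0.02, 0.26, -0.12, -0.05], [0.16, 0.36, -0.03, -0.03], [0.10, 0.35, -0.07, -0.04]]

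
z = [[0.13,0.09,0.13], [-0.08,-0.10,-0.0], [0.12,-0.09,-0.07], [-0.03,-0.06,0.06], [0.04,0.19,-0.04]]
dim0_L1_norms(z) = [0.4, 0.53, 0.3]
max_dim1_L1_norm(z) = 0.35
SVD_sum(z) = [[0.07,0.14,0.03], [-0.06,-0.11,-0.02], [-0.02,-0.03,-0.01], [-0.03,-0.05,-0.01], [0.08,0.15,0.03]] + [[0.08, -0.05, 0.02], [-0.02, 0.01, -0.0], [0.11, -0.06, 0.03], [0.02, -0.01, 0.00], [-0.06, 0.03, -0.02]] + [[-0.02, -0.00, 0.08], [-0.01, -0.0, 0.03], [0.03, 0.00, -0.09], [-0.02, -0.0, 0.06], [0.02, 0.00, -0.05]]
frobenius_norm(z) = 0.36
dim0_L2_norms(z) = [0.2, 0.26, 0.16]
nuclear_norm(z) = 0.61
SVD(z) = [[-0.58, 0.55, 0.53],  [0.45, -0.10, 0.16],  [0.13, 0.73, -0.62],  [0.2, 0.1, 0.43],  [-0.64, -0.39, -0.35]] @ diag([0.2771705562165159, 0.17616104567275384, 0.15888287747302768]) @ [[-0.46, -0.87, -0.17], [0.84, -0.49, 0.24], [-0.29, -0.03, 0.96]]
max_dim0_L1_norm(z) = 0.53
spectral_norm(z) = 0.28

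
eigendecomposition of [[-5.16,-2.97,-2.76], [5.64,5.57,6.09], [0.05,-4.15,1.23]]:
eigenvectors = [[(-0.88+0j), (0.27+0.05j), (0.27-0.05j)], [0.34+0.00j, (-0.73+0j), (-0.73-0j)], [(0.34+0j), (0.14-0.61j), 0.14+0.61j]]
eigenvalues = [(-2.94+0j), (2.29+4.71j), (2.29-4.71j)]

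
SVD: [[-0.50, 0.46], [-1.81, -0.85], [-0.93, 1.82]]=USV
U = [[-0.31, 0.02], [-0.39, -0.91], [-0.87, 0.41]]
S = [2.17, 1.98]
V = [[0.77, -0.64], [0.64, 0.77]]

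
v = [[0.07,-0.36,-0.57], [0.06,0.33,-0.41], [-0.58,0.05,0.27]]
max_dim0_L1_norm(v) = 1.25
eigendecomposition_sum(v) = [[(-0.25+0j), -0.10+0.00j, (-0.25+0j)], [-0.08+0.00j, (-0.03+0j), (-0.08+0j)], [-0.19+0.00j, (-0.07+0j), (-0.19+0j)]] + [[0.16-0.02j, (-0.13+0.14j), (-0.16-0.04j)], [(0.07-0.3j), (0.18+0.32j), -0.17+0.26j], [-0.19+0.13j, (0.06-0.27j), 0.23-0.06j]] + [[(0.16+0.02j), (-0.13-0.14j), (-0.16+0.04j)], [0.07+0.30j, (0.18-0.32j), -0.17-0.26j], [-0.19-0.13j, 0.06+0.27j, (0.23+0.06j)]]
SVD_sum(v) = [[0.3,-0.11,-0.49], [0.16,-0.06,-0.26], [-0.27,0.10,0.45]] + [[-0.18, -0.29, -0.04], [0.13, 0.22, 0.03], [-0.11, -0.19, -0.03]] + [[-0.05, 0.04, -0.04],[-0.23, 0.17, -0.18],[-0.19, 0.14, -0.15]]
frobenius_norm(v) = 1.07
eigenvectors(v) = [[-0.77+0.00j, (-0.12-0.37j), -0.12+0.37j], [(-0.24+0j), (-0.73+0j), (-0.73-0j)], [-0.59+0.00j, 0.41+0.38j, 0.41-0.38j]]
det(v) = -0.18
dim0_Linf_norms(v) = [0.58, 0.36, 0.57]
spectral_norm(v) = 0.85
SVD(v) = [[-0.68, 0.71, 0.17], [-0.37, -0.54, 0.76], [0.63, 0.46, 0.63]] @ diag([0.8480361332190001, 0.4824875707259399, 0.4470351897221828]) @ [[-0.51, 0.18, 0.84],  [-0.51, -0.85, -0.13],  [-0.69, 0.5, -0.53]]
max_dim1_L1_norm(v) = 1.0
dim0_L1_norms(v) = [0.71, 0.74, 1.25]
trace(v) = 0.67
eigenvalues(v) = [(-0.47+0j), (0.57+0.24j), (0.57-0.24j)]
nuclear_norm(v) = 1.78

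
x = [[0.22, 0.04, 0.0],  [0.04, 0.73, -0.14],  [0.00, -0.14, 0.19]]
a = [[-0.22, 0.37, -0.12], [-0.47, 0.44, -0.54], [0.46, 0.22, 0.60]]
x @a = [[-0.07, 0.10, -0.05], [-0.42, 0.31, -0.48], [0.15, -0.02, 0.19]]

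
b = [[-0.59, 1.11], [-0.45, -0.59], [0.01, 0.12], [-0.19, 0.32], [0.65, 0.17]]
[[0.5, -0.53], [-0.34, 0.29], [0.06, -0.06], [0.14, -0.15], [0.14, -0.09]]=b@[[0.09,  -0.01], [0.50,  -0.48]]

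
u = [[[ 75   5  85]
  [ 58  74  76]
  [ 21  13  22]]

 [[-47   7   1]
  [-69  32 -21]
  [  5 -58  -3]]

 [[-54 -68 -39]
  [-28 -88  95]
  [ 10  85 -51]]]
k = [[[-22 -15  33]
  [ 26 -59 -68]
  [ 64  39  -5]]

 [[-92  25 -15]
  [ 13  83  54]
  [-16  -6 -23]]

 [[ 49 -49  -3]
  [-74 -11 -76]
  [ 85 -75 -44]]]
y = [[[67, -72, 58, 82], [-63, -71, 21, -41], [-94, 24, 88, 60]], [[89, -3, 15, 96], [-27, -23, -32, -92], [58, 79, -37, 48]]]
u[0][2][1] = 13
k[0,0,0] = -22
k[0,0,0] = -22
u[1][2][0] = 5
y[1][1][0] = -27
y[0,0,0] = 67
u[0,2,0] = 21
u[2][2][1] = 85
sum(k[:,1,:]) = -112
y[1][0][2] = 15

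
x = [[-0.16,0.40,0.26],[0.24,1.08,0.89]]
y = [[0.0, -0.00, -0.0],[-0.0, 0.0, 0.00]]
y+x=[[-0.16, 0.40, 0.26],  [0.24, 1.08, 0.89]]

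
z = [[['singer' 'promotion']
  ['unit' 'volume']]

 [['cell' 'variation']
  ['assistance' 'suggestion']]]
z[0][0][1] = 'promotion'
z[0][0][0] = 'singer'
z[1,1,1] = 'suggestion'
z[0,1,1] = 'volume'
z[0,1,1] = 'volume'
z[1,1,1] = 'suggestion'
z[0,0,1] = 'promotion'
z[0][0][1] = 'promotion'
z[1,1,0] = 'assistance'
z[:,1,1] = ['volume', 'suggestion']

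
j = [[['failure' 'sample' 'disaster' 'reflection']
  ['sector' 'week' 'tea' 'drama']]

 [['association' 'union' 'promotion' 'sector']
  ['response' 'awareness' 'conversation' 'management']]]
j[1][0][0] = 'association'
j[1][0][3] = 'sector'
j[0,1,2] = 'tea'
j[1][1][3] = 'management'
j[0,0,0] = 'failure'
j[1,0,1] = 'union'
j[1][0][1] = 'union'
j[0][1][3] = 'drama'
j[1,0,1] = 'union'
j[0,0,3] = 'reflection'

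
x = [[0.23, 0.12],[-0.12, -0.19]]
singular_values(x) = [0.33, 0.09]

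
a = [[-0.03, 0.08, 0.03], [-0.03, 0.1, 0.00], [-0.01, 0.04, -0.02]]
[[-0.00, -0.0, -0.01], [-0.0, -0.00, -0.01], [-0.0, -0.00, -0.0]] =a@[[-0.03, -0.02, -0.05], [-0.05, -0.03, -0.08], [-0.01, -0.01, -0.02]]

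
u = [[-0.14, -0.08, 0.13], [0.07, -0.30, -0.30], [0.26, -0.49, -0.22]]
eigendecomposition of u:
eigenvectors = [[0.09, -0.88, 0.43], [-0.64, -0.47, -0.43], [-0.76, -0.02, 0.8]]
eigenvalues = [-0.66, -0.18, 0.18]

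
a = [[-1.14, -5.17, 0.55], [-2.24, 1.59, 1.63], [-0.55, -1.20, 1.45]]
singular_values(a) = [5.6, 3.22, 0.84]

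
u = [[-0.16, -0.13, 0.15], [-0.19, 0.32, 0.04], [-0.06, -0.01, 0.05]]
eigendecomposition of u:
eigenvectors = [[-0.24, 0.9, 0.55], [0.97, 0.33, 0.23], [0.01, 0.27, 0.81]]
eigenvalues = [0.37, -0.16, 0.01]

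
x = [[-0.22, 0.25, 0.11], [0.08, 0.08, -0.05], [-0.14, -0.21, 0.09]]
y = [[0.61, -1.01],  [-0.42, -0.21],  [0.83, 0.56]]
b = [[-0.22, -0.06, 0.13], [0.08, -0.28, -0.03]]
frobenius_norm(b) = 0.39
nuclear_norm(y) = 2.29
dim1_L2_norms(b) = [0.26, 0.29]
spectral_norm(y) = 1.18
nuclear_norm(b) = 0.55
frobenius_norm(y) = 1.62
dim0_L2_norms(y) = [1.11, 1.17]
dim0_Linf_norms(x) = [0.22, 0.25, 0.11]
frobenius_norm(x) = 0.46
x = y @ b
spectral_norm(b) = 0.29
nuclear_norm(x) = 0.65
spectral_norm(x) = 0.35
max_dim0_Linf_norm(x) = 0.25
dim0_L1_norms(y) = [1.86, 1.78]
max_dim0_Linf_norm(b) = 0.28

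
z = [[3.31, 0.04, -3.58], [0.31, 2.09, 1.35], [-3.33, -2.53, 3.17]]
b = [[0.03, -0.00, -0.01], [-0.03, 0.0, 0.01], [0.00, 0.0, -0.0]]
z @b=[[0.1, 0.0, -0.03], [-0.05, 0.0, 0.02], [-0.02, 0.0, 0.01]]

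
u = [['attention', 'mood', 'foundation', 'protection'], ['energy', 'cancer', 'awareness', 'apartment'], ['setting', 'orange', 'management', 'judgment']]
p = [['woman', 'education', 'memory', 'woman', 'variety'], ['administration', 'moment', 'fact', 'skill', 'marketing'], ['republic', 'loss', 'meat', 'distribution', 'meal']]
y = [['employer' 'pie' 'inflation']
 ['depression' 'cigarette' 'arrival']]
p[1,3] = 'skill'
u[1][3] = 'apartment'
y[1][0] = 'depression'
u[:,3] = ['protection', 'apartment', 'judgment']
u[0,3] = 'protection'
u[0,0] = 'attention'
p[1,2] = 'fact'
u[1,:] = ['energy', 'cancer', 'awareness', 'apartment']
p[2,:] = ['republic', 'loss', 'meat', 'distribution', 'meal']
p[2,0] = 'republic'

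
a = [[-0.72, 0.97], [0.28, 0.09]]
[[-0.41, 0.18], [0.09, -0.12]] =a@[[0.38, -0.40], [-0.14, -0.11]]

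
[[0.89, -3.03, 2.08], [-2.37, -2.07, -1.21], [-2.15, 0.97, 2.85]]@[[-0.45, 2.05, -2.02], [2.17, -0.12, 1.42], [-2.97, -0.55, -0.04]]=[[-13.15, 1.04, -6.18], [0.17, -3.94, 1.90], [-5.39, -6.09, 5.61]]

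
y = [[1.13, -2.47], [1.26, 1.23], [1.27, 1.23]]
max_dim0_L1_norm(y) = 4.93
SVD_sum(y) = [[-0.16, -2.38], [0.09, 1.31], [0.09, 1.31]] + [[1.29, -0.09], [1.17, -0.08], [1.18, -0.08]]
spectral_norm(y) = 3.02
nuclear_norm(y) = 5.14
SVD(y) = [[0.79,0.61], [-0.43,0.56], [-0.43,0.56]] @ diag([3.024686874762112, 2.1107745757521825]) @ [[-0.07,-1.0], [1.0,-0.07]]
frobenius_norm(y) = 3.69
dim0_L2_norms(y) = [2.12, 3.02]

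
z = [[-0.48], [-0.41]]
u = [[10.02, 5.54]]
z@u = [[-4.81, -2.66],  [-4.11, -2.27]]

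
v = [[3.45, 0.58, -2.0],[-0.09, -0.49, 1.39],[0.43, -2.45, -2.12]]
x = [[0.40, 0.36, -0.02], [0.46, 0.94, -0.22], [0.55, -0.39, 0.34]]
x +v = [[3.85, 0.94, -2.02], [0.37, 0.45, 1.17], [0.98, -2.84, -1.78]]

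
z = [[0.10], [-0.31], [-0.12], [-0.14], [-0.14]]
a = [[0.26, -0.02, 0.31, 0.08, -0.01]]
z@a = [[0.03, -0.0, 0.03, 0.01, -0.00],[-0.08, 0.01, -0.1, -0.02, 0.0],[-0.03, 0.00, -0.04, -0.01, 0.00],[-0.04, 0.00, -0.04, -0.01, 0.00],[-0.04, 0.0, -0.04, -0.01, 0.0]]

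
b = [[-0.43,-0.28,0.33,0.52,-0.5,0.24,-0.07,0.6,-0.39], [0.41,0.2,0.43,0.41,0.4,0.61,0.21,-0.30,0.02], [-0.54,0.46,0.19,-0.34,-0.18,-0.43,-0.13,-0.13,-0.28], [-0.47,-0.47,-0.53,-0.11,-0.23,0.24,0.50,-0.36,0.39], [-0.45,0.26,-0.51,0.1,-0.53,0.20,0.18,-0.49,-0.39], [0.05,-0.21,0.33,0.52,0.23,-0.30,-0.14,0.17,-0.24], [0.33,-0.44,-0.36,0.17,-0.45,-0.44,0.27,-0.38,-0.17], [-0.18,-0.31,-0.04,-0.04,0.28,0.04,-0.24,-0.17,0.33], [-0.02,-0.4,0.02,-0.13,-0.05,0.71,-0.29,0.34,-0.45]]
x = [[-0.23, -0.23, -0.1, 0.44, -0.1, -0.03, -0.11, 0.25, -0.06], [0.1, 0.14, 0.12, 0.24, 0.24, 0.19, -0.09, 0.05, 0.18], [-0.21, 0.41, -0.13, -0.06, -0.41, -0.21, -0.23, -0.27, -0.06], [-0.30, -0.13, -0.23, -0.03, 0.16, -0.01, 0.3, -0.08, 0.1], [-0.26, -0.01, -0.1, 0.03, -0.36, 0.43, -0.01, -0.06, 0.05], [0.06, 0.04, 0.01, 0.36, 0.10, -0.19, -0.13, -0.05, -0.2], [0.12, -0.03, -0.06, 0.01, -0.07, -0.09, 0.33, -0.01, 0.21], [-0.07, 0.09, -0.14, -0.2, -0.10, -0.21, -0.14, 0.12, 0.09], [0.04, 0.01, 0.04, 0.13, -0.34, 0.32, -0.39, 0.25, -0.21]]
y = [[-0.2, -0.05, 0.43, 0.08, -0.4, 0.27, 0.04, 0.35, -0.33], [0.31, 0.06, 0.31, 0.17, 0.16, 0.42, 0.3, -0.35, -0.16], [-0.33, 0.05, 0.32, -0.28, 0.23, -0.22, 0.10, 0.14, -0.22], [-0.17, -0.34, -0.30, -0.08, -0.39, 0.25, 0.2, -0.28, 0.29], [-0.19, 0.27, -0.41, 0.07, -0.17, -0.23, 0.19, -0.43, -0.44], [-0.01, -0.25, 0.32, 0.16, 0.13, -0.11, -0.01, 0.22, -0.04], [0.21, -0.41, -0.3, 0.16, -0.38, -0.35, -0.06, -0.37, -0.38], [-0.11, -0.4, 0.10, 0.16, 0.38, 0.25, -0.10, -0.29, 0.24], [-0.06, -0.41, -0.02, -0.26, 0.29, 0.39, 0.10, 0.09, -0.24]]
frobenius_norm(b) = 3.10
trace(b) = -1.33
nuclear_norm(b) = 8.27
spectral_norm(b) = 1.65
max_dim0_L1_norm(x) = 1.88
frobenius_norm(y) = 2.35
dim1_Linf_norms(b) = [0.6, 0.61, 0.54, 0.53, 0.53, 0.52, 0.45, 0.33, 0.71]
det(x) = -0.00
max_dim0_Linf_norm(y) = 0.44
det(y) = 0.01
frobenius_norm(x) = 1.73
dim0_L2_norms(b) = [1.1, 1.05, 1.05, 0.95, 1.05, 1.23, 0.76, 1.07, 0.97]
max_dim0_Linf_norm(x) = 0.44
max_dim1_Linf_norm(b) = 0.71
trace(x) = -0.56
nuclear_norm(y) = 6.39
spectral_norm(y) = 1.27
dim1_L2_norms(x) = [0.63, 0.49, 0.76, 0.54, 0.63, 0.49, 0.43, 0.41, 0.7]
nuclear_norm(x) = 4.42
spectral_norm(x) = 0.97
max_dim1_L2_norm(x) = 0.76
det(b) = 0.09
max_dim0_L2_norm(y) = 0.92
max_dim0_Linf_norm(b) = 0.71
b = x + y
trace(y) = -0.77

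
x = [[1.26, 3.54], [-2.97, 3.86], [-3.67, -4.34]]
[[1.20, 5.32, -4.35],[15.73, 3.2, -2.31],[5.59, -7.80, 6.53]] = x @[[-3.32,  0.60,  -0.56], [1.52,  1.29,  -1.03]]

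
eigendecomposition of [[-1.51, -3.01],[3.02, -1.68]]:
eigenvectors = [[(0.02+0.71j), 0.02-0.71j], [0.71+0.00j, (0.71-0j)]]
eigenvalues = [(-1.6+3.01j), (-1.6-3.01j)]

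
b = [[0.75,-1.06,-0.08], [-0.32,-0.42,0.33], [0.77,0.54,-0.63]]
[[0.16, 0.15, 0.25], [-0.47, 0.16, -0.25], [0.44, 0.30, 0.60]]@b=[[0.26, -0.1, -0.12], [-0.6, 0.30, 0.25], [0.70, -0.27, -0.31]]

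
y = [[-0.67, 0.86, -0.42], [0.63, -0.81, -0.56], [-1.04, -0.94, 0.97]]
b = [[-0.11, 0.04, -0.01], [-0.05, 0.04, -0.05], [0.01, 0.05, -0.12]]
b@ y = [[0.11, -0.12, 0.01], [0.11, -0.03, -0.05], [0.15, 0.08, -0.15]]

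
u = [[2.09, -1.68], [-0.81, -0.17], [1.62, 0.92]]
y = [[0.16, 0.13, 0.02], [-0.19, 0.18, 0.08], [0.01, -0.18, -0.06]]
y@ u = [[0.26, -0.27], [-0.41, 0.36], [0.07, -0.04]]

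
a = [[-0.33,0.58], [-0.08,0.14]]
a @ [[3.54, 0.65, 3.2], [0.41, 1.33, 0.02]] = [[-0.93, 0.56, -1.04], [-0.23, 0.13, -0.25]]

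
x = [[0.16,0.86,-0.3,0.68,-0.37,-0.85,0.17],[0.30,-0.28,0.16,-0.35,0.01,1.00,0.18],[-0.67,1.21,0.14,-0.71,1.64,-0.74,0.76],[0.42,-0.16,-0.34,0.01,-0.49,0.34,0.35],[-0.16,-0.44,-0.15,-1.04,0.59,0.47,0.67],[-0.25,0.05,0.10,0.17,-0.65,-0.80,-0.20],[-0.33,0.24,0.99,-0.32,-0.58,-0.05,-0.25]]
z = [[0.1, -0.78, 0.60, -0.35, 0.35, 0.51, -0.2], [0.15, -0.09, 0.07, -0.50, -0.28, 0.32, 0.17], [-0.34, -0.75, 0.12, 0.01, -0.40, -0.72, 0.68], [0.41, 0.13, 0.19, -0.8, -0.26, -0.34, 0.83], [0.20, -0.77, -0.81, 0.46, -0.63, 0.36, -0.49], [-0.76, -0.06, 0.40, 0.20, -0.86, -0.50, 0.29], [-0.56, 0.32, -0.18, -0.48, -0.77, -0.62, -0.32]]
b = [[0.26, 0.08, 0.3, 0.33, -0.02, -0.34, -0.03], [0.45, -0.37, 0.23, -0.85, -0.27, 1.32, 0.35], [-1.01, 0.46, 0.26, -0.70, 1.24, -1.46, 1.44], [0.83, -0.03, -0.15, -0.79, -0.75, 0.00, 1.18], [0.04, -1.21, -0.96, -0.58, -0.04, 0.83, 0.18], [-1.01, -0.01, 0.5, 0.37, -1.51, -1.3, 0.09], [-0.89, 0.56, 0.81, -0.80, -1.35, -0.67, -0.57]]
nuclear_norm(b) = 11.93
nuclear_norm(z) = 7.88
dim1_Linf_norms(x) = [0.86, 1.0, 1.64, 0.49, 1.04, 0.8, 0.99]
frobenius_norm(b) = 5.30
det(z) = 0.40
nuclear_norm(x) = 8.01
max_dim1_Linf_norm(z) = 0.86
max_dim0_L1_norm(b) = 5.92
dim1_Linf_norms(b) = [0.34, 1.32, 1.46, 1.18, 1.21, 1.51, 1.35]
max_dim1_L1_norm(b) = 6.57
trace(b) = -2.55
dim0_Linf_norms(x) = [0.67, 1.21, 0.99, 1.04, 1.64, 1.0, 0.76]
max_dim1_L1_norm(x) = 5.87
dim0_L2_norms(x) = [0.97, 1.6, 1.12, 1.52, 2.04, 1.8, 1.15]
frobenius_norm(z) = 3.39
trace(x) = -0.43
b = z + x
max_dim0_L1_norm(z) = 3.55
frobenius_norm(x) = 3.97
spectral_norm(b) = 3.43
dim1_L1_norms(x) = [3.39, 2.28, 5.87, 2.11, 3.52, 2.22, 2.76]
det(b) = 5.88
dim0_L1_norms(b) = [4.49, 2.72, 3.21, 4.42, 5.18, 5.92, 3.84]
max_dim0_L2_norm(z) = 1.47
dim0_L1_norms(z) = [2.52, 2.9, 2.37, 2.8, 3.55, 3.37, 2.98]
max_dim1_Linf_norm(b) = 1.51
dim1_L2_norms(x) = [1.49, 1.16, 2.5, 0.89, 1.53, 1.1, 1.28]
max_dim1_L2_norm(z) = 1.51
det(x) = -0.00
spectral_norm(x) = 2.67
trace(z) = -2.12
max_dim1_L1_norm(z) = 3.72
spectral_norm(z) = 2.05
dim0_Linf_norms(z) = [0.76, 0.78, 0.81, 0.8, 0.86, 0.72, 0.83]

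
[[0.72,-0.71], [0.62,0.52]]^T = [[0.72, 0.62], [-0.71, 0.52]]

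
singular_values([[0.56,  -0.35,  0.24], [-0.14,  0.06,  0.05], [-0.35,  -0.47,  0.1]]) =[0.71, 0.6, 0.09]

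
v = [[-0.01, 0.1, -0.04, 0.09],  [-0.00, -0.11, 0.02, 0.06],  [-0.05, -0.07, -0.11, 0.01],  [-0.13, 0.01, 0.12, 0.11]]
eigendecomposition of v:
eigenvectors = [[(-0.24+0.54j), (-0.24-0.54j), -0.41-0.20j, (-0.41+0.2j)], [-0.18+0.10j, -0.18-0.10j, 0.04+0.29j, 0.04-0.29j], [(-0.02-0.17j), -0.02+0.17j, -0.81+0.00j, (-0.81-0j)], [-0.76+0.00j, (-0.76-0j), 0.19-0.11j, 0.19+0.11j]]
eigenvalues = [(0.07+0.12j), (0.07-0.12j), (-0.13+0.01j), (-0.13-0.01j)]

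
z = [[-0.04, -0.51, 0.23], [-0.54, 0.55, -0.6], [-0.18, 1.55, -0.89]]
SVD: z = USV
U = [[0.26, 0.32, 0.91], [-0.42, 0.89, -0.19], [-0.87, -0.33, 0.37]]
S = [2.06, 0.5, 0.0]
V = [[0.18,-0.83,0.53], [-0.86,-0.39,-0.32], [0.47,-0.4,-0.79]]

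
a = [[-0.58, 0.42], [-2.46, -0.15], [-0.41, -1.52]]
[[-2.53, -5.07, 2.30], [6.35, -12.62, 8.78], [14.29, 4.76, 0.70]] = a@[[-2.04, 5.41, -3.6], [-8.85, -4.59, 0.51]]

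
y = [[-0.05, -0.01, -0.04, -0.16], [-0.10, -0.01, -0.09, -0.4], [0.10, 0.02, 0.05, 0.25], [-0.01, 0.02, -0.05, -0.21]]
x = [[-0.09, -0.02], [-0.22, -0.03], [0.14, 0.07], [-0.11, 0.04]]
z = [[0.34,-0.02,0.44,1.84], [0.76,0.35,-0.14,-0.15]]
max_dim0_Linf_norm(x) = 0.22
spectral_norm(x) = 0.30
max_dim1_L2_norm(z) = 1.92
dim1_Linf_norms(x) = [0.09, 0.22, 0.14, 0.11]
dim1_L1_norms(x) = [0.11, 0.25, 0.21, 0.15]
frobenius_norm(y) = 0.57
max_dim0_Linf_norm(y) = 0.4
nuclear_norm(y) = 0.64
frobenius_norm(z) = 2.11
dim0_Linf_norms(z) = [0.76, 0.35, 0.44, 1.84]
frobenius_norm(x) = 0.31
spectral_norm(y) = 0.57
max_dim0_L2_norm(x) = 0.3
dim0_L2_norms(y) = [0.15, 0.03, 0.12, 0.54]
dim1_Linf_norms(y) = [0.16, 0.4, 0.25, 0.21]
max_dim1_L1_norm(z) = 2.64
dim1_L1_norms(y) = [0.26, 0.6, 0.42, 0.29]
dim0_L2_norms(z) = [0.83, 0.35, 0.46, 1.85]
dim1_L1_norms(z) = [2.64, 1.4]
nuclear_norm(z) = 2.78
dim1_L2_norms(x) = [0.09, 0.22, 0.16, 0.12]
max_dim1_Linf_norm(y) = 0.4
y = x @ z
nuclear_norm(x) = 0.37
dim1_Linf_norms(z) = [1.84, 0.76]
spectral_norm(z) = 1.92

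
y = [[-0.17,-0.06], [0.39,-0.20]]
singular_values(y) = [0.46, 0.13]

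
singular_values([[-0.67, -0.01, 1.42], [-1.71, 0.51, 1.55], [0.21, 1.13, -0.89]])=[2.87, 1.35, 0.36]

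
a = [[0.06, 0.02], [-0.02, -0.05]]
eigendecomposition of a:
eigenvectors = [[0.98, -0.19], [-0.19, 0.98]]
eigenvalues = [0.06, -0.05]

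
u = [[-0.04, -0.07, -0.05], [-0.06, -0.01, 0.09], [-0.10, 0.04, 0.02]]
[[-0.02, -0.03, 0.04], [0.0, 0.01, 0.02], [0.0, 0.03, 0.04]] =u @ [[0.05, -0.10, -0.46],[0.21, 0.45, -0.18],[0.06, 0.09, -0.11]]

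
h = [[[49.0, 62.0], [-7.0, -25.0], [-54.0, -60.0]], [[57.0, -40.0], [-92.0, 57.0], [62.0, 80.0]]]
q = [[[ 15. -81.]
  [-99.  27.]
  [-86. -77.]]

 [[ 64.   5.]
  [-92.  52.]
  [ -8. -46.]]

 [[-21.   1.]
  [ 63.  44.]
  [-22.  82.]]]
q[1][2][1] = -46.0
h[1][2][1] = 80.0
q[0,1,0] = -99.0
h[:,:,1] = [[62.0, -25.0, -60.0], [-40.0, 57.0, 80.0]]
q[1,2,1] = -46.0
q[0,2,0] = -86.0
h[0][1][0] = -7.0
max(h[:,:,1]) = 80.0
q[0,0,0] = 15.0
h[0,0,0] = 49.0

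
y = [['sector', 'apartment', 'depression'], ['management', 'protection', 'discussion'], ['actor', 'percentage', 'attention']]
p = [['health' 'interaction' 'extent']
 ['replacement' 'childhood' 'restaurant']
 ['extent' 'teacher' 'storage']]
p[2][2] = 'storage'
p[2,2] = 'storage'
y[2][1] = 'percentage'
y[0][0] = 'sector'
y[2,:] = ['actor', 'percentage', 'attention']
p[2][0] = 'extent'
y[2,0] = 'actor'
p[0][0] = 'health'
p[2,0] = 'extent'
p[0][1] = 'interaction'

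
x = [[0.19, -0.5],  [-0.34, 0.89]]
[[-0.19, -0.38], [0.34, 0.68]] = x@[[0.35,0.76], [0.52,1.05]]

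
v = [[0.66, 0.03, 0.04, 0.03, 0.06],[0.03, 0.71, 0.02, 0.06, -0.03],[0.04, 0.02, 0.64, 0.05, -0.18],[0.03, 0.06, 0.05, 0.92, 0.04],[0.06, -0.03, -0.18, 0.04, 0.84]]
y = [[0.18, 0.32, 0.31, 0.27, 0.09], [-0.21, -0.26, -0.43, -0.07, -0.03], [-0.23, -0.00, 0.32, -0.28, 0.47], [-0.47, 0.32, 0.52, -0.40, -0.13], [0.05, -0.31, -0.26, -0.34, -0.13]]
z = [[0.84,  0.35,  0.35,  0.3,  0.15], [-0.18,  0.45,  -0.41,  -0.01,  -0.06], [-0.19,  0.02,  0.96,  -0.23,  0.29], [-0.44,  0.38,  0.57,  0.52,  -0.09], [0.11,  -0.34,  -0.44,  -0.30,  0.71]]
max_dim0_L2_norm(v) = 0.92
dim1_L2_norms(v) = [0.67, 0.71, 0.67, 0.92, 0.86]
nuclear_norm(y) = 2.71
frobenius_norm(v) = 1.73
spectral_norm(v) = 0.96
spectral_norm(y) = 1.06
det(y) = -0.00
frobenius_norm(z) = 2.10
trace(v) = 3.77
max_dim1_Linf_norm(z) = 0.96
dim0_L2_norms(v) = [0.67, 0.71, 0.67, 0.92, 0.86]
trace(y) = -0.29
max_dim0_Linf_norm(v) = 0.92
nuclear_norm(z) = 4.32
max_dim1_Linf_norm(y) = 0.52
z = y + v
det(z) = 0.28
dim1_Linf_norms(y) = [0.32, 0.43, 0.47, 0.52, 0.34]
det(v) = 0.21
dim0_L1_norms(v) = [0.82, 0.85, 0.93, 1.1, 1.15]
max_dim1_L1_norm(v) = 1.15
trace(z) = 3.48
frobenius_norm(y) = 1.46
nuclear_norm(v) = 3.77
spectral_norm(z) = 1.40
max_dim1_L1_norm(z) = 2.0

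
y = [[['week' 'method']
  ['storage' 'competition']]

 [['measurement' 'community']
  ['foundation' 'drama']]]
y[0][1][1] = 'competition'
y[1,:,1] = ['community', 'drama']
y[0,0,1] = 'method'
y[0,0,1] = 'method'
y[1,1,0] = 'foundation'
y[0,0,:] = ['week', 'method']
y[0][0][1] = 'method'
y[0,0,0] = 'week'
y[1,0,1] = 'community'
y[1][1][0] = 'foundation'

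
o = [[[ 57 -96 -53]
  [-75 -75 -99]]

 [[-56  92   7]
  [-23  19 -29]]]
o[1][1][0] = -23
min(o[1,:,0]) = -56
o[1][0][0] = -56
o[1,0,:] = [-56, 92, 7]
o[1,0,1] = 92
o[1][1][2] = -29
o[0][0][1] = -96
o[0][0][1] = -96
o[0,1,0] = -75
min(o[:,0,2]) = -53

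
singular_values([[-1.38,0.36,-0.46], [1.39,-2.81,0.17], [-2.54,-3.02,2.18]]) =[4.75, 3.03, 0.81]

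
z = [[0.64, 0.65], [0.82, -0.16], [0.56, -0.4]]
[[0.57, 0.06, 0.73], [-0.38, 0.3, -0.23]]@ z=[[0.82, 0.07],[-0.13, -0.20]]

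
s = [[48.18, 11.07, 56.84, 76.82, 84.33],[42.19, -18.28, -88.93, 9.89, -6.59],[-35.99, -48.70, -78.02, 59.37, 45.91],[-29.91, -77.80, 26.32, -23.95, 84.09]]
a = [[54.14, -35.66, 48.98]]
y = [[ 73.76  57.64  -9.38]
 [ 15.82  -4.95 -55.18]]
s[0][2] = 56.84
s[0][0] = 48.18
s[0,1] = 11.07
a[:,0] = [54.14]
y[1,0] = 15.82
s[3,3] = -23.95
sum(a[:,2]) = 48.98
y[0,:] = [73.76, 57.64, -9.38]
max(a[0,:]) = 54.14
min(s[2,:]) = -78.02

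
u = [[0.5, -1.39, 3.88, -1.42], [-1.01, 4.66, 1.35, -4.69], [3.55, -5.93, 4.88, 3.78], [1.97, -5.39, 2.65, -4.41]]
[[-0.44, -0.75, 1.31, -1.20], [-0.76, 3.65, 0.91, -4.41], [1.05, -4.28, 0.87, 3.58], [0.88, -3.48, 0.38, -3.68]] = u @ [[0.61, -0.01, -0.21, -0.04],[-0.01, 0.71, 0.04, -0.06],[-0.21, 0.04, 0.38, -0.00],[-0.04, -0.06, -0.00, 0.89]]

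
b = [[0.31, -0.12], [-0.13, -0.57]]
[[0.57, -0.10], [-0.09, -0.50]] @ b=[[0.19, -0.01], [0.04, 0.3]]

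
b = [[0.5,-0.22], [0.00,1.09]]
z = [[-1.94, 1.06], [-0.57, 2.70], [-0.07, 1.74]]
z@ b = [[-0.97, 1.58], [-0.28, 3.07], [-0.04, 1.91]]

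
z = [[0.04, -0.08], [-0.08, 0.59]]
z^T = [[0.04, -0.08], [-0.08, 0.59]]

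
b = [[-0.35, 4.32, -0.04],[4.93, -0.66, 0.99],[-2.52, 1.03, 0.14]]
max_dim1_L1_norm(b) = 6.58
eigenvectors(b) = [[0.6, -0.68, -0.21], [-0.70, -0.68, -0.04], [0.4, 0.27, 0.98]]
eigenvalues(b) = [-5.44, 3.93, 0.63]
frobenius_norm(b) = 7.21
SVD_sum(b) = [[-1.98, 0.99, -0.28], [4.25, -2.12, 0.61], [-2.37, 1.18, -0.34]] + [[1.62, 3.33, 0.33],[0.71, 1.47, 0.14],[-0.07, -0.14, -0.01]] + [[0.01, 0.0, -0.08], [-0.04, -0.01, 0.24], [-0.08, -0.01, 0.49]]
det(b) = -13.51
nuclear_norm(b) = 10.55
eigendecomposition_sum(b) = [[-2.45, 2.31, -0.43], [2.87, -2.70, 0.50], [-1.64, 1.54, -0.29]] + [[2.09,2.08,0.52],[2.06,2.05,0.51],[-0.83,-0.82,-0.21]] + [[0.01, -0.07, -0.13],[0.00, -0.01, -0.02],[-0.06, 0.31, 0.63]]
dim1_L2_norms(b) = [4.33, 5.07, 2.73]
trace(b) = -0.87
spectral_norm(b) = 5.92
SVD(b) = [[-0.38, -0.91, -0.15], [0.81, -0.4, 0.43], [-0.45, 0.04, 0.89]] @ diag([5.924735354046224, 4.064596127373036, 0.5608647839353679]) @ [[0.89, -0.44, 0.13], [-0.43, -0.90, -0.09], [-0.15, -0.02, 0.99]]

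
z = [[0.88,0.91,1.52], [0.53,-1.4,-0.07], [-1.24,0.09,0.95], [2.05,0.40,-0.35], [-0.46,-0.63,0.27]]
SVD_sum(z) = [[0.87,0.20,-0.09],[0.2,0.05,-0.02],[-1.24,-0.29,0.14],[2.05,0.47,-0.22],[-0.60,-0.14,0.07]] + [[-0.12, 1.12, 1.23], [0.08, -0.69, -0.76], [-0.06, 0.57, 0.63], [0.01, -0.1, -0.11], [0.01, -0.13, -0.14]] + [[0.14, -0.41, 0.38],[0.25, -0.76, 0.71],[0.07, -0.19, 0.18],[-0.01, 0.02, -0.02],[0.12, -0.37, 0.34]]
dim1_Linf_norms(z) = [1.52, 1.4, 1.24, 2.05, 0.63]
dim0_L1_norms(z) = [5.16, 3.43, 3.16]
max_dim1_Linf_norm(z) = 2.05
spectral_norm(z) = 2.71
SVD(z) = [[-0.33, -0.78, -0.43], [-0.08, 0.48, -0.79], [0.47, -0.4, -0.2], [-0.78, 0.07, 0.02], [0.23, 0.09, -0.38]] @ diag([2.707413574511934, 2.150234546199235, 1.3489637255611724]) @ [[-0.97, -0.22, 0.11], [0.07, -0.67, -0.74], [-0.24, 0.71, -0.67]]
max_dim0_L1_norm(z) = 5.16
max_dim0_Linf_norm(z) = 2.05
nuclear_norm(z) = 6.21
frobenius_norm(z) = 3.71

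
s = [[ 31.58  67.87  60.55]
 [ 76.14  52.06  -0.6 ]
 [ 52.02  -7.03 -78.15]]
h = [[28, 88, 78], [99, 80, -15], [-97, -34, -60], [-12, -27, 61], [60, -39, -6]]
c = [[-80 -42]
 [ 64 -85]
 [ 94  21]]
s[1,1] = 52.06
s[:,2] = [60.55, -0.6, -78.15]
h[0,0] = 28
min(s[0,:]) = 31.58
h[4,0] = 60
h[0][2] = 78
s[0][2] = 60.55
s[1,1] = 52.06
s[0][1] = 67.87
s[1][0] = 76.14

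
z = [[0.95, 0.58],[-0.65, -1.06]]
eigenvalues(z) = [0.74, -0.85]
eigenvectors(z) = [[0.94, -0.31], [-0.34, 0.95]]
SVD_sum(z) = [[0.74, 0.78], [-0.84, -0.88]] + [[0.21, -0.2], [0.19, -0.18]]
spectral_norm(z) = 1.62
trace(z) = -0.11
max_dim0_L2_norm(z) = 1.21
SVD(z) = [[-0.66, 0.75], [0.75, 0.66]] @ diag([1.6230637198173619, 0.3881548162945148]) @ [[-0.69, -0.73], [0.73, -0.69]]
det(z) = -0.63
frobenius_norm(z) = 1.67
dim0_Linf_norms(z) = [0.95, 1.06]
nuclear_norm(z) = 2.01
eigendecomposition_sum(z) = [[0.84, 0.27], [-0.3, -0.10]] + [[0.11, 0.31], [-0.35, -0.96]]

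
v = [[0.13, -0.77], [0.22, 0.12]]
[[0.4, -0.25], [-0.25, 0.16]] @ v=[[-0.00, -0.34], [0.0, 0.21]]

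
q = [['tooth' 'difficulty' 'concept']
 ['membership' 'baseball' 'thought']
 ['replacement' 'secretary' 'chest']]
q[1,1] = 'baseball'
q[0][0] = 'tooth'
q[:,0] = ['tooth', 'membership', 'replacement']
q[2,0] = 'replacement'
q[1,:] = ['membership', 'baseball', 'thought']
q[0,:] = ['tooth', 'difficulty', 'concept']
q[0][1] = 'difficulty'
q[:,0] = ['tooth', 'membership', 'replacement']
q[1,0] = 'membership'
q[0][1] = 'difficulty'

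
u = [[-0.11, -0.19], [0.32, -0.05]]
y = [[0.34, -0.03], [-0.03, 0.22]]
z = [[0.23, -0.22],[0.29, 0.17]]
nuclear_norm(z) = 0.65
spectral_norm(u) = 0.34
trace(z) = 0.40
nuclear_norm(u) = 0.53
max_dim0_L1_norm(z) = 0.52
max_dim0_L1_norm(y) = 0.37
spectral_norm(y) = 0.35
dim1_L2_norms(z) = [0.32, 0.34]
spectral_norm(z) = 0.37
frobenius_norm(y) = 0.41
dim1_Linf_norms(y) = [0.34, 0.22]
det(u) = 0.07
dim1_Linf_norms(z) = [0.23, 0.29]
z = y + u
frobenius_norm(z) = 0.46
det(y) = 0.07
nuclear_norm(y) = 0.56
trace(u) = -0.16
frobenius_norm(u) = 0.39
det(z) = 0.10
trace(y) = 0.56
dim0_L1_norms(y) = [0.37, 0.25]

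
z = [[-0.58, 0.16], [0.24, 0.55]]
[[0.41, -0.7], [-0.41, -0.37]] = z@[[-0.81, 0.91], [-0.39, -1.07]]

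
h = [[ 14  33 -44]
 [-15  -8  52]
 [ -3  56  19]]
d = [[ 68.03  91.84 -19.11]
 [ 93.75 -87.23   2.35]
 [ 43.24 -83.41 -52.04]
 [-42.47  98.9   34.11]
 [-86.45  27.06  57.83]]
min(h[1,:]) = -15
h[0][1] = 33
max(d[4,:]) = 57.83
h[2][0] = -3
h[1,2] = 52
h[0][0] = 14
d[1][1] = -87.23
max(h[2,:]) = 56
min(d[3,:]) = -42.47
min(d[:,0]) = -86.45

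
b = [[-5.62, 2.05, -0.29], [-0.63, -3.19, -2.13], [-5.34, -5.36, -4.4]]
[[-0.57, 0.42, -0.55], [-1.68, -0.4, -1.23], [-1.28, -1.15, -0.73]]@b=[[5.88, 0.44, 1.69],  [16.26, 4.42, 6.75],  [11.82, 4.96, 6.03]]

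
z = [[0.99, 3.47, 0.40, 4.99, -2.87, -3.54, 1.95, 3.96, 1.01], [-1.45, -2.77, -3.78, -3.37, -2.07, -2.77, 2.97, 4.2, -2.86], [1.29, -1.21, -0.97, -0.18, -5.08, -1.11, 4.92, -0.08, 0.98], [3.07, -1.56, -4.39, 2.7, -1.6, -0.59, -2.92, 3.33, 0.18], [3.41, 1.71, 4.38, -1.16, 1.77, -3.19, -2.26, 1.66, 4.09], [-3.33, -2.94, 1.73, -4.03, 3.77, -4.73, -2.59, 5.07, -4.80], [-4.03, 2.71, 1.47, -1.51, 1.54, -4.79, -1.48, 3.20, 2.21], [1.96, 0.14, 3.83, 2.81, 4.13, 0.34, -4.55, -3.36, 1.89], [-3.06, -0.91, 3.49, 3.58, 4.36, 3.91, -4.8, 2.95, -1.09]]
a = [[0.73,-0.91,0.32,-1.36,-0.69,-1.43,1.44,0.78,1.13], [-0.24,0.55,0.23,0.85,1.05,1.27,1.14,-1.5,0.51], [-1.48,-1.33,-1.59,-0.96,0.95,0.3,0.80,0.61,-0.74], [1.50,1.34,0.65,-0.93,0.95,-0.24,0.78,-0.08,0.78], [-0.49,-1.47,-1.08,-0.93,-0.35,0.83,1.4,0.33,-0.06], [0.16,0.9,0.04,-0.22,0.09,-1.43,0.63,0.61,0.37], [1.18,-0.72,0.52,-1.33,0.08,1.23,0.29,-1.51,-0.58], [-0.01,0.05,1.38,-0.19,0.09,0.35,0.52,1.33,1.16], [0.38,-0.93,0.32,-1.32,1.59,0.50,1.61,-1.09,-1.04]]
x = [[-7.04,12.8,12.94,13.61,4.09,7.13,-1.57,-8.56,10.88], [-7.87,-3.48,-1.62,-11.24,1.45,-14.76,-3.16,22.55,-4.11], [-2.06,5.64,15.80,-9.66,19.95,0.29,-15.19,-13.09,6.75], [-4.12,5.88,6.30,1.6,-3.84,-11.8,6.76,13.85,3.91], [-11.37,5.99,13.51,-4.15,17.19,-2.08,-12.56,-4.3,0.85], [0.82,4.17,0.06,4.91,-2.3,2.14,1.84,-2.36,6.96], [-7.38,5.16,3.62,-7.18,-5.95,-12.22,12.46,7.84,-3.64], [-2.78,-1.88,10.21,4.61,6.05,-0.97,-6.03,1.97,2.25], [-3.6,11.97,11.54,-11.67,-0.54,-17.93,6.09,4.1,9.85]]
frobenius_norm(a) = 8.38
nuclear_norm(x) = 169.77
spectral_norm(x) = 50.31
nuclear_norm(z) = 67.68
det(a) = -101.46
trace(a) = -2.44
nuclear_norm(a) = 20.99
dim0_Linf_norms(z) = [4.03, 3.47, 4.39, 4.99, 5.08, 4.79, 4.92, 5.07, 4.8]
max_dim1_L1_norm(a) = 8.79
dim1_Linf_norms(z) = [4.99, 4.2, 5.08, 4.39, 4.38, 5.07, 4.79, 4.55, 4.8]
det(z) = 3879274.85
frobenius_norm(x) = 78.36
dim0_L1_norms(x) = [47.04, 56.97, 75.6, 68.63, 61.36, 69.32, 65.66, 78.62, 49.2]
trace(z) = -8.94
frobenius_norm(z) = 27.11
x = a @ z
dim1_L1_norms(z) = [23.18, 26.24, 15.82, 20.34, 23.63, 32.99, 22.94, 23.01, 28.15]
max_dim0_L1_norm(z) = 28.44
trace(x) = 50.49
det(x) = -392911647.99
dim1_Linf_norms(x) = [13.61, 22.55, 19.95, 13.85, 17.19, 6.96, 12.46, 10.21, 17.93]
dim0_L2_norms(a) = [2.61, 3.01, 2.56, 2.97, 2.46, 2.9, 3.15, 2.99, 2.37]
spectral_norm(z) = 15.64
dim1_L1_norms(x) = [78.62, 70.24, 88.43, 58.06, 72.0, 25.56, 65.45, 36.75, 77.29]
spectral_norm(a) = 4.76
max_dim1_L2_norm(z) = 11.45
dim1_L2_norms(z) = [8.91, 9.06, 7.5, 7.81, 8.54, 11.45, 8.41, 8.9, 10.12]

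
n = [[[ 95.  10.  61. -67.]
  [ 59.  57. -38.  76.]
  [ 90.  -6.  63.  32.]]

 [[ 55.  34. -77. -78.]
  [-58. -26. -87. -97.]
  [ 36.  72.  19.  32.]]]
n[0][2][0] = 90.0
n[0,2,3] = 32.0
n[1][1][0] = -58.0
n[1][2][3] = 32.0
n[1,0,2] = -77.0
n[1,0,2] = -77.0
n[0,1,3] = 76.0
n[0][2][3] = 32.0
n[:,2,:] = [[90.0, -6.0, 63.0, 32.0], [36.0, 72.0, 19.0, 32.0]]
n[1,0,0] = 55.0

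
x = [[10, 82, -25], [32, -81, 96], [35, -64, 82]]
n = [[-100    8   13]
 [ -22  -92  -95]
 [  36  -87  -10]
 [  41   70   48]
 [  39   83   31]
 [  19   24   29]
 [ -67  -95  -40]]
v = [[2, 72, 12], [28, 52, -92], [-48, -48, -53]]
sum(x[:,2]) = 153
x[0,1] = 82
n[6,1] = -95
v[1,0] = 28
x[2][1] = -64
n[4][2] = 31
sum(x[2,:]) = 53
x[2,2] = 82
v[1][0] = 28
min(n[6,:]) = -95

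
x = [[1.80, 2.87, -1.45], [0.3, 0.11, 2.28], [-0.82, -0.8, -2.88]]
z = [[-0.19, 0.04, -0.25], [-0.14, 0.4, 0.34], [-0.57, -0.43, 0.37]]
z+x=[[1.61, 2.91, -1.70], [0.16, 0.51, 2.62], [-1.39, -1.23, -2.51]]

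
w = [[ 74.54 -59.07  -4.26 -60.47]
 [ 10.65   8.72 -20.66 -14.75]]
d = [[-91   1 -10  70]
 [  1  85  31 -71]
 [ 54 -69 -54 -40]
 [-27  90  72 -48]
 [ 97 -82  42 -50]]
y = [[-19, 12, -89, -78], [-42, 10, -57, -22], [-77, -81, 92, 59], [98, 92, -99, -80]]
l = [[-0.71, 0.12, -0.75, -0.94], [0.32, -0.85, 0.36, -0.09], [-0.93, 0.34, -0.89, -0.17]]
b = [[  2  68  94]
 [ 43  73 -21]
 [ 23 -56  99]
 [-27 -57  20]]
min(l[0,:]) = -0.935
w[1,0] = 10.65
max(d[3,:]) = 90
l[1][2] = 0.36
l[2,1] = 0.339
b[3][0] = -27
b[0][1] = 68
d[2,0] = 54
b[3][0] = -27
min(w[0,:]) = -60.47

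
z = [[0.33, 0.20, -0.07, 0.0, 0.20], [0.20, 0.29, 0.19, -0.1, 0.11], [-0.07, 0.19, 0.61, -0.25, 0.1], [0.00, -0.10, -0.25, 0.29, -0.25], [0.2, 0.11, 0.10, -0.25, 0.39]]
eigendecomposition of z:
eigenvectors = [[-0.20, -0.66, -0.33, -0.55, 0.33],[-0.38, -0.21, -0.58, 0.4, -0.56],[-0.63, 0.58, -0.26, -0.06, 0.44],[0.46, -0.07, -0.45, 0.52, 0.55],[-0.46, -0.42, 0.53, 0.51, 0.28]]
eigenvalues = [0.96, 0.58, 0.31, -0.01, 0.07]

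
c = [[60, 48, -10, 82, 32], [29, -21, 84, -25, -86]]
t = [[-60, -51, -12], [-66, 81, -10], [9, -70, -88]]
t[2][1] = -70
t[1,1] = 81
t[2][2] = -88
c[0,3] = 82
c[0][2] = -10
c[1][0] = 29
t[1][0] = -66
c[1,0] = 29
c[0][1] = 48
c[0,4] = 32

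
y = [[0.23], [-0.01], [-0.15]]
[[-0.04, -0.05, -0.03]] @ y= [[-0.0]]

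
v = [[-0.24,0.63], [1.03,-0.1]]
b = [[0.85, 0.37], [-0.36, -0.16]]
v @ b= [[-0.43,-0.19], [0.91,0.4]]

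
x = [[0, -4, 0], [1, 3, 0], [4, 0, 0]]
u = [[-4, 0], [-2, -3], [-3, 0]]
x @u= [[8, 12], [-10, -9], [-16, 0]]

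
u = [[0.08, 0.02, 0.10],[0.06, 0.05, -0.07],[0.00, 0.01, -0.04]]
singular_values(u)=[0.14, 0.11, 0.0]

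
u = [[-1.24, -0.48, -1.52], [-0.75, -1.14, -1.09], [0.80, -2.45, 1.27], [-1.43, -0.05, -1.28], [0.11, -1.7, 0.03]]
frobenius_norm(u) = 4.69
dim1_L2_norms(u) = [2.02, 1.75, 2.87, 1.92, 1.7]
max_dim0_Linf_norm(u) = 2.45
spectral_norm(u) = 3.50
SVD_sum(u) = [[-0.7, 0.76, -0.86],[-0.23, 0.25, -0.28],[1.36, -1.48, 1.67],[-0.80, 0.87, -0.98],[0.54, -0.59, 0.66]] + [[-0.57, -1.24, -0.63], [-0.64, -1.39, -0.7], [-0.45, -0.98, -0.5], [-0.43, -0.92, -0.47], [-0.51, -1.11, -0.56]] + [[0.03, -0.00, -0.03], [0.12, -0.00, -0.10], [-0.11, 0.0, 0.1], [-0.20, 0.01, 0.17], [0.08, -0.0, -0.07]]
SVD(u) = [[-0.38, 0.49, 0.12],  [-0.13, 0.54, 0.44],  [0.75, 0.38, -0.41],  [-0.44, 0.36, -0.74],  [0.3, 0.44, 0.29]] @ diag([3.5038656764222016, 3.092736663526052, 0.3615318128078655]) @ [[0.52, -0.56, 0.64], [-0.38, -0.82, -0.42], [0.76, -0.02, -0.64]]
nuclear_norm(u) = 6.96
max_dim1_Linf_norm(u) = 2.45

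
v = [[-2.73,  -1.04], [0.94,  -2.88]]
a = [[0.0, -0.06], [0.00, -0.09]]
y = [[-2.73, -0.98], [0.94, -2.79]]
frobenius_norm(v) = 4.21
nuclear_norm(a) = 0.11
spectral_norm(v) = 3.06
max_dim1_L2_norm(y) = 2.94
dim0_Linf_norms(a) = [0.0, 0.09]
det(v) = 8.84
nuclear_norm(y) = 5.84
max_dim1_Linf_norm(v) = 2.88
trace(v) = -5.61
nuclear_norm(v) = 5.95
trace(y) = -5.52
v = a + y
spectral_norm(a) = 0.11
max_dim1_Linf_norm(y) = 2.79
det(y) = 8.54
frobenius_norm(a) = 0.11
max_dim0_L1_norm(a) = 0.15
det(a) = 0.00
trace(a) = -0.09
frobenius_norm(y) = 4.13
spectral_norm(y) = 2.96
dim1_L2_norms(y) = [2.9, 2.94]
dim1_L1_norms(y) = [3.71, 3.73]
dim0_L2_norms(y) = [2.89, 2.96]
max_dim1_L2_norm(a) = 0.09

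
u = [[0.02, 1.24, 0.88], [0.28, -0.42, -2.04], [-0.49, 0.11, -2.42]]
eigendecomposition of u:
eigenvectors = [[-0.86+0.00j, (0.61+0.11j), (0.61-0.11j)], [-0.49+0.00j, (-0.67+0j), (-0.67-0j)], [0.12+0.00j, (-0.34+0.22j), (-0.34-0.22j)]]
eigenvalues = [(0.59+0j), (-1.71+0.62j), (-1.71-0.62j)]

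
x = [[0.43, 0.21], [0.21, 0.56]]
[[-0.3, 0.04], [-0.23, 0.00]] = x @ [[-0.62, 0.12], [-0.18, -0.04]]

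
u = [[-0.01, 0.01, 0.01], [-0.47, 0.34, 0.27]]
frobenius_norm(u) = 0.64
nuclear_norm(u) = 0.64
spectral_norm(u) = 0.64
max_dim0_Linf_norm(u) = 0.47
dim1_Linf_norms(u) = [0.01, 0.47]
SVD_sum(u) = [[-0.01, 0.01, 0.01], [-0.47, 0.34, 0.27]] + [[0.0, 0.0, 0.0], [-0.00, -0.0, -0.00]]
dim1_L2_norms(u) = [0.02, 0.64]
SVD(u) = [[-0.03, -1.00], [-1.00, 0.03]] @ diag([0.640066336590698, 0.0038839108336373913]) @ [[0.73,-0.53,-0.42], [-0.62,-0.27,-0.74]]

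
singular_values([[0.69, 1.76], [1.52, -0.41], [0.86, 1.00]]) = [2.32, 1.55]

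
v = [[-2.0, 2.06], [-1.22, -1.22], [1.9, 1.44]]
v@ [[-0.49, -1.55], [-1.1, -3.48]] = [[-1.29, -4.07], [1.94, 6.14], [-2.52, -7.96]]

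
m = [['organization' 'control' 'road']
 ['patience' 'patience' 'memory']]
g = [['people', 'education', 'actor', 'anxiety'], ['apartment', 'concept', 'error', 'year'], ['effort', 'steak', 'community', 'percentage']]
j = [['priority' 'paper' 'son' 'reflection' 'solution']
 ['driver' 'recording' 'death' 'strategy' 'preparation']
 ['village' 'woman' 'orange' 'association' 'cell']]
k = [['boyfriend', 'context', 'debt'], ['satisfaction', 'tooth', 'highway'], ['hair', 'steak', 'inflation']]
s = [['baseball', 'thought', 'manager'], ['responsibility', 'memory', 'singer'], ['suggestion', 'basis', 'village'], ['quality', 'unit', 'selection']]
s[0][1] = 'thought'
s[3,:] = ['quality', 'unit', 'selection']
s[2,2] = 'village'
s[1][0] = 'responsibility'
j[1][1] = 'recording'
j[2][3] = 'association'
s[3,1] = 'unit'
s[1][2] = 'singer'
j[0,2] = 'son'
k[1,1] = 'tooth'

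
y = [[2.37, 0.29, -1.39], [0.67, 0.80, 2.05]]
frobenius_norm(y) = 3.60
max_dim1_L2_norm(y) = 2.76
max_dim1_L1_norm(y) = 4.05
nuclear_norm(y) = 5.05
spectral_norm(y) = 2.83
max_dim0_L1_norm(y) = 3.44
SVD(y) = [[-0.94, 0.35], [0.35, 0.94]] @ diag([2.832208591009623, 2.2142932274229814]) @ [[-0.70, 0.0, 0.71],[0.66, 0.38, 0.64]]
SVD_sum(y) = [[1.85, -0.01, -1.89], [-0.7, 0.00, 0.71]] + [[0.52,0.3,0.5],[1.37,0.80,1.34]]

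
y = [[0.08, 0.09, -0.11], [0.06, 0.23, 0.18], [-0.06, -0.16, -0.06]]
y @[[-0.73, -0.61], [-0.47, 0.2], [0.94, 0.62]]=[[-0.2, -0.1], [0.02, 0.12], [0.06, -0.03]]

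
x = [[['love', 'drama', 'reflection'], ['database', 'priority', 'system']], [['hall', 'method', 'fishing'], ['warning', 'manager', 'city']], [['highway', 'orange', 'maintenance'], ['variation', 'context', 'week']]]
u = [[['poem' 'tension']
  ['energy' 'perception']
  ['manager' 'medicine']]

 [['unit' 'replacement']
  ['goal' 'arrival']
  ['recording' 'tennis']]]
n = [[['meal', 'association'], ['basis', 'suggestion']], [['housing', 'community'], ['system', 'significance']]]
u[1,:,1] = ['replacement', 'arrival', 'tennis']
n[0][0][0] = 'meal'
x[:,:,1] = [['drama', 'priority'], ['method', 'manager'], ['orange', 'context']]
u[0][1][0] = 'energy'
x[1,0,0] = 'hall'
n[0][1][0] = 'basis'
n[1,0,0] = 'housing'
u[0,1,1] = 'perception'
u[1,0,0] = 'unit'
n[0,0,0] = 'meal'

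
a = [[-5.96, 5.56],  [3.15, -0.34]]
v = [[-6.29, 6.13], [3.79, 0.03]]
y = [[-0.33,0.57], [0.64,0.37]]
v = y + a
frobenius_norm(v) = 9.57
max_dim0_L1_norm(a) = 9.11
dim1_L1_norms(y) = [0.9, 1.01]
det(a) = -15.49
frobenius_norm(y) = 0.99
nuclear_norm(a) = 10.37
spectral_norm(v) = 9.22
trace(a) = -6.30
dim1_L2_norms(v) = [8.78, 3.79]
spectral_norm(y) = 0.74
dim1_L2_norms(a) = [8.15, 3.17]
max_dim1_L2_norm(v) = 8.78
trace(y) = 0.04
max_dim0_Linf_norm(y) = 0.64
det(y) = -0.49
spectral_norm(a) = 8.56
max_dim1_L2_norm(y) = 0.74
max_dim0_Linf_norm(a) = 5.96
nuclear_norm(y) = 1.40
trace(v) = -6.26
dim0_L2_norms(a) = [6.74, 5.57]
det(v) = -23.42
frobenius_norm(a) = 8.74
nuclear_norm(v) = 11.76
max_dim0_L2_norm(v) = 7.34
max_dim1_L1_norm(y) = 1.01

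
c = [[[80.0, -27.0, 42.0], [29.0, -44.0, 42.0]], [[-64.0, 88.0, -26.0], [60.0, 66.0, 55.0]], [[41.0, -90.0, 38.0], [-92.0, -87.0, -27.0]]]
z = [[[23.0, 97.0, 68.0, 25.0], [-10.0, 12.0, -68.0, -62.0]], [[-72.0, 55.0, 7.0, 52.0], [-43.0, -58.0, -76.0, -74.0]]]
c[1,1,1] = 66.0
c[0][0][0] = 80.0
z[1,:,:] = [[-72.0, 55.0, 7.0, 52.0], [-43.0, -58.0, -76.0, -74.0]]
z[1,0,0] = -72.0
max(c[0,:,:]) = 80.0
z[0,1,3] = -62.0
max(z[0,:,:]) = 97.0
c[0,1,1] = -44.0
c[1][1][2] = 55.0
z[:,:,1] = [[97.0, 12.0], [55.0, -58.0]]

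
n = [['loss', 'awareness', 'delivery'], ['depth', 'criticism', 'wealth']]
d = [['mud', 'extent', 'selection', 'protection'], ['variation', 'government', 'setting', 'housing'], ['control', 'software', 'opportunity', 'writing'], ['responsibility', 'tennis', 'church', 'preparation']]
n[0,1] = 'awareness'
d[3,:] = ['responsibility', 'tennis', 'church', 'preparation']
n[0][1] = 'awareness'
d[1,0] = 'variation'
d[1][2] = 'setting'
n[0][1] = 'awareness'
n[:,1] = ['awareness', 'criticism']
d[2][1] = 'software'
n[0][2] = 'delivery'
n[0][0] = 'loss'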